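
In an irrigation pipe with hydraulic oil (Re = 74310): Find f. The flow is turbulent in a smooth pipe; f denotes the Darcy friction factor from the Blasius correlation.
Formula: f = \frac{0.316}{Re^{0.25}}
f = 0.316/74310^0.25 = 0.01914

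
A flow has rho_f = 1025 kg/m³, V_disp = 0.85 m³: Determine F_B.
Formula: F_B = \rho_f g V_{disp}
F_B = 1025·9.81·0.85 = 8547 N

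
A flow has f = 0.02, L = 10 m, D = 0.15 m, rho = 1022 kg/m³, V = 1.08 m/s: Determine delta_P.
Formula: \Delta P = f \frac{L}{D} \frac{\rho V^2}{2}
delta_P = 0.02·(10/0.15)·0.5·1022·1.08²/1000 = 0.7947 kPa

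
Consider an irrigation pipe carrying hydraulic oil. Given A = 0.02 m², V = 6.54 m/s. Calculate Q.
Formula: Q = A V
Q = 0.02·6.54·1000 = 130.8 L/s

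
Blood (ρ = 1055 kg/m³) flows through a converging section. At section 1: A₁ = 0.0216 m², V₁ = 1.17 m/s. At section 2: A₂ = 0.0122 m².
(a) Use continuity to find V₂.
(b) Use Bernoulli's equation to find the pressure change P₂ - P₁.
(a) Continuity: A₁V₁=A₂V₂ -> V₂=A₁V₁/A₂=0.0216*1.17/0.0122=2.07 m/s
(b) Bernoulli: P₂-P₁=0.5*rho*(V₁^2-V₂^2)/1000=0.5*1055*(1.17^2-2.07^2)/1000=-1.538 kPa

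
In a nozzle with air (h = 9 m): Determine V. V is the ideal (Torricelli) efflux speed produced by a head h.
Formula: V = \sqrt{2 g h}
V = √(2·9.81·9) = 13.29 m/s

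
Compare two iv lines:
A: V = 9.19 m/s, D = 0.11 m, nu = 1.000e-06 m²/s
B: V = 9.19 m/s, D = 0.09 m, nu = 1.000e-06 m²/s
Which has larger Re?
Re(A) = 1.011e+06, Re(B) = 827100. Answer: A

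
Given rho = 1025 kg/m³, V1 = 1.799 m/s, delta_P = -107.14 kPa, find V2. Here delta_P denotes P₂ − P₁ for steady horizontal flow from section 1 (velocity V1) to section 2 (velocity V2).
Formula: \Delta P = \frac{1}{2} \rho (V_1^2 - V_2^2)
Substituting knowns: -107.14 = 0.5·1025·(1.799² − V2²)/1000
Solving for V2: V2 = √(1.799² − 2·(-107.14·1000)/1025) = 14.57 m/s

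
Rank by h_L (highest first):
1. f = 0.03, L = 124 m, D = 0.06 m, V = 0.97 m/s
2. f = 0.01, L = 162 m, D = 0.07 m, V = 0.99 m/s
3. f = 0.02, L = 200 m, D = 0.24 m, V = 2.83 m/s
Case 1: h_L = 2.973 m
Case 2: h_L = 1.156 m
Case 3: h_L = 6.803 m
Ranking (highest first): 3, 1, 2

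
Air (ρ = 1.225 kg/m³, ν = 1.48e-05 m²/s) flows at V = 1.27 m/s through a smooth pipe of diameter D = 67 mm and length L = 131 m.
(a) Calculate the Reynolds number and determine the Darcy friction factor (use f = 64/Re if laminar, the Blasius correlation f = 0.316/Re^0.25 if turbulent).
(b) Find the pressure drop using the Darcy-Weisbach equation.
(a) Re = V·D/ν = 1.27·0.067/1.48e-05 = 5749.3 → turbulent (Re > 4000); f = 0.316/Re^0.25 = 0.316/5749.3^0.25 = 0.03629
(b) Darcy-Weisbach: ΔP = f·(L/D)·½ρV²/1000 = 0.03629·(131/0.067)·½·1.225·1.27²/1000 = 0.0701 kPa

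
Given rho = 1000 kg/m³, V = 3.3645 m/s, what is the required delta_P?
Formula: V = \sqrt{\frac{2 \Delta P}{\rho}}
Substituting knowns: 3.3645 = √(2·(delta_P·1000)/1000)
Solving for delta_P: delta_P = 3.3645²·1000/2/1000 = 5.66 kPa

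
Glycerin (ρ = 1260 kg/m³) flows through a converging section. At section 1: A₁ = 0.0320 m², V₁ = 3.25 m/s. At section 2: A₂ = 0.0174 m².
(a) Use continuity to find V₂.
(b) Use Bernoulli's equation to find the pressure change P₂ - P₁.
(a) Continuity: A₁V₁=A₂V₂ -> V₂=A₁V₁/A₂=0.0320*3.25/0.0174=5.98 m/s
(b) Bernoulli: P₂-P₁=0.5*rho*(V₁^2-V₂^2)/1000=0.5*1260*(3.25^2-5.98^2)/1000=-15.87 kPa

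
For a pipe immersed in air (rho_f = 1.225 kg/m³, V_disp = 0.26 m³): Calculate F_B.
Formula: F_B = \rho_f g V_{disp}
F_B = 1.225·9.81·0.26 = 3.124 N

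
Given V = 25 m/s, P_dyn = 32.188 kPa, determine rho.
Formula: P_{dyn} = \frac{1}{2} \rho V^2
Substituting knowns: 32.188 = 0.5·rho·25²/1000
Solving for rho: rho = 2·(32.188·1000)/25² = 103 kg/m³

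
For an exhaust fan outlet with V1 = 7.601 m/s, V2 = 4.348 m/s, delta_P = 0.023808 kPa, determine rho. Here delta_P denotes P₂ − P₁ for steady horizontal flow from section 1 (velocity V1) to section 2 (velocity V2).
Formula: \Delta P = \frac{1}{2} \rho (V_1^2 - V_2^2)
Substituting knowns: 0.023808 = 0.5·rho·(7.601² − 4.348²)/1000
Solving for rho: rho = 2·(0.023808·1000)/(7.601² − 4.348²) = 1.225 kg/m³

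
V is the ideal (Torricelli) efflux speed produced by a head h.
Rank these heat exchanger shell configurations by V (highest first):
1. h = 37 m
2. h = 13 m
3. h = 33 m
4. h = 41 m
Case 1: V = 26.94 m/s
Case 2: V = 15.97 m/s
Case 3: V = 25.45 m/s
Case 4: V = 28.36 m/s
Ranking (highest first): 4, 1, 3, 2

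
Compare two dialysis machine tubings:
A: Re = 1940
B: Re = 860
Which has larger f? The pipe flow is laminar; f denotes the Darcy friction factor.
f(A) = 0.03299, f(B) = 0.07442. Answer: B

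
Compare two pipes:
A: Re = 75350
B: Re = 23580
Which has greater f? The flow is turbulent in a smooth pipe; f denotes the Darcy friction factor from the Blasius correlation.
f(A) = 0.01907, f(B) = 0.0255. Answer: B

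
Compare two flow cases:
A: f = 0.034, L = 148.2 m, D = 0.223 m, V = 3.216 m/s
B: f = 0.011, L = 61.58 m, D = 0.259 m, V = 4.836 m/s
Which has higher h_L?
h_L(A) = 11.91 m, h_L(B) = 3.117 m. Answer: A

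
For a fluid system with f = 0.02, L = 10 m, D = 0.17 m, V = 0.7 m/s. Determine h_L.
Formula: h_L = f \frac{L}{D} \frac{V^2}{2g}
h_L = 0.02·(10/0.17)·0.7²/(2·9.81) = 0.02938 m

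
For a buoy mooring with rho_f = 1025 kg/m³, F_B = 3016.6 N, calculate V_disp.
Formula: F_B = \rho_f g V_{disp}
Substituting knowns: 3016.6 = 1025·9.81·V_disp
Solving for V_disp: V_disp = 3016.6/(1025·9.81) = 0.3 m³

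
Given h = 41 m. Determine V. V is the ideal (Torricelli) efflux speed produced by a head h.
Formula: V = \sqrt{2 g h}
V = √(2·9.81·41) = 28.36 m/s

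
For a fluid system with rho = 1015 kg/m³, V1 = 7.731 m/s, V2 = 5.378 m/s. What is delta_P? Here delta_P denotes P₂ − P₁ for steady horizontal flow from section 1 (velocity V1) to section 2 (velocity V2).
Formula: \Delta P = \frac{1}{2} \rho (V_1^2 - V_2^2)
delta_P = 0.5·1015·(7.731² − 5.378²)/1000 = 15.65 kPa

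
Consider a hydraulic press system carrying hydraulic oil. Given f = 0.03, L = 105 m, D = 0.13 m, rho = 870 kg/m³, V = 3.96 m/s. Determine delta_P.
Formula: \Delta P = f \frac{L}{D} \frac{\rho V^2}{2}
delta_P = 0.03·(105/0.13)·0.5·870·3.96²/1000 = 165.3 kPa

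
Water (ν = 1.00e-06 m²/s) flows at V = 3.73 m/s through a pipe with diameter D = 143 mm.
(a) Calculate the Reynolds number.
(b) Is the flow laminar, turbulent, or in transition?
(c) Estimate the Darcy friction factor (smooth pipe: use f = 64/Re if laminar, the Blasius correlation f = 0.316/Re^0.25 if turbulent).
(a) Re = V·D/ν = 3.73·0.143/1.00e-06 = 533390
(b) Flow regime: turbulent (Re > 4000)
(c) Friction factor: f = 0.316/Re^0.25 = 0.316/533390^0.25 = 0.01169 (Blasius is strictly valid for Re ≲ 1e5; used here as the smooth-pipe estimate the problem specifies)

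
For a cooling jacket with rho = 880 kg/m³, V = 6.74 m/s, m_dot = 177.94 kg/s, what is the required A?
Formula: \dot{m} = \rho A V
Substituting knowns: 177.94 = 880·A·6.74
Solving for A: A = 177.94/(880·6.74) = 0.03 m²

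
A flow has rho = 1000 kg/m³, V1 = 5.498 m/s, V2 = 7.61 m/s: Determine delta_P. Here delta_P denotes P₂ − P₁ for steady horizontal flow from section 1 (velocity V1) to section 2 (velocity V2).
Formula: \Delta P = \frac{1}{2} \rho (V_1^2 - V_2^2)
delta_P = 0.5·1000·(5.498² − 7.61²)/1000 = -13.84 kPa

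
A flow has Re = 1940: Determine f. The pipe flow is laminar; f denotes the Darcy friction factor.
Formula: f = \frac{64}{Re}
f = 64/1940 = 0.03299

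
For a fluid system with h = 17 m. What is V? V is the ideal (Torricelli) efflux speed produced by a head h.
Formula: V = \sqrt{2 g h}
V = √(2·9.81·17) = 18.26 m/s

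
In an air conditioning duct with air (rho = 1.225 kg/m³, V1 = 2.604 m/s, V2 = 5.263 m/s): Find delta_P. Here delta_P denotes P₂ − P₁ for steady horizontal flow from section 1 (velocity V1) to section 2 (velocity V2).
Formula: \Delta P = \frac{1}{2} \rho (V_1^2 - V_2^2)
delta_P = 0.5·1.225·(2.604² − 5.263²)/1000 = -0.01281 kPa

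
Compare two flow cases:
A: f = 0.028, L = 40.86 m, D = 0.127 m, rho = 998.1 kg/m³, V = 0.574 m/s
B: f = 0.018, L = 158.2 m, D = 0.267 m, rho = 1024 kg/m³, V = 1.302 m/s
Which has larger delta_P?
delta_P(A) = 1.481 kPa, delta_P(B) = 9.257 kPa. Answer: B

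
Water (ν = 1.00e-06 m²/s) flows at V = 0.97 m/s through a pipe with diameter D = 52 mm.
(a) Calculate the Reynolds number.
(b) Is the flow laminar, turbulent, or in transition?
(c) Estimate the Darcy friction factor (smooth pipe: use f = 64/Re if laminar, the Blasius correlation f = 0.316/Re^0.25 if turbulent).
(a) Re = V·D/ν = 0.97·0.052/1.00e-06 = 50440
(b) Flow regime: turbulent (Re > 4000)
(c) Friction factor: f = 0.316/Re^0.25 = 0.316/50440^0.25 = 0.02109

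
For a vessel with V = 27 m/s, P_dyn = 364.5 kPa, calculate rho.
Formula: P_{dyn} = \frac{1}{2} \rho V^2
Substituting knowns: 364.5 = 0.5·rho·27²/1000
Solving for rho: rho = 2·(364.5·1000)/27² = 1000 kg/m³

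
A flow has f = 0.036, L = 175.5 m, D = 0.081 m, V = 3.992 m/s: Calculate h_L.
Formula: h_L = f \frac{L}{D} \frac{V^2}{2g}
h_L = 0.036·(175.5/0.081)·3.992²/(2·9.81) = 63.35 m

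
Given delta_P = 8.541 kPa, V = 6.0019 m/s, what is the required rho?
Formula: V = \sqrt{\frac{2 \Delta P}{\rho}}
Substituting knowns: 6.0019 = √(2·(8.541·1000)/rho)
Solving for rho: rho = 2·(8.541·1000)/6.0019² = 474.2 kg/m³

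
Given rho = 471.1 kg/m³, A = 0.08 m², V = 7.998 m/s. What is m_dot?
Formula: \dot{m} = \rho A V
m_dot = 471.1·0.08·7.998 = 301.4 kg/s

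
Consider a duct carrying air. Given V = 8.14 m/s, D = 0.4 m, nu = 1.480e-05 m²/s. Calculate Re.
Formula: Re = \frac{V D}{\nu}
Re = 8.14·0.4/1.480e-05 = 220000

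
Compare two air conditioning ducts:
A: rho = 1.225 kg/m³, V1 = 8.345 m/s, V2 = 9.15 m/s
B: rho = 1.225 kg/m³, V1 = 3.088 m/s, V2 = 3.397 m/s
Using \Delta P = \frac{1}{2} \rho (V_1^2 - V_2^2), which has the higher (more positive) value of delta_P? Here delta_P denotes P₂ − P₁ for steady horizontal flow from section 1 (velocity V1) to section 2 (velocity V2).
delta_P(A) = -0.008626 kPa, delta_P(B) = -0.001227 kPa. Answer: B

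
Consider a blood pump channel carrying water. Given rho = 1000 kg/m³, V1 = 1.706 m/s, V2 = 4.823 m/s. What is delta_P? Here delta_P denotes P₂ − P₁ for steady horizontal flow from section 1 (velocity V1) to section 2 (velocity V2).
Formula: \Delta P = \frac{1}{2} \rho (V_1^2 - V_2^2)
delta_P = 0.5·1000·(1.706² − 4.823²)/1000 = -10.18 kPa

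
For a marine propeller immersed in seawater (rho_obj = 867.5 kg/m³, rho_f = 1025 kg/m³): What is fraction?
Formula: f_{sub} = \frac{\rho_{obj}}{\rho_f}
fraction = 867.5/1025 = 0.8463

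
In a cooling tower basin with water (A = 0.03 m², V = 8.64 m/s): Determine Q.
Formula: Q = A V
Q = 0.03·8.64·1000 = 259.2 L/s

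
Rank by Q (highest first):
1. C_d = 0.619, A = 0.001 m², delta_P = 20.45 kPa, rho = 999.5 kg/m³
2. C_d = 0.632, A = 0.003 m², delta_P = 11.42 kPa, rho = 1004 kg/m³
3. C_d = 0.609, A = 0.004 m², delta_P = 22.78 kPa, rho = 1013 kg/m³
Case 1: Q = 3.96 L/s
Case 2: Q = 9.043 L/s
Case 3: Q = 16.34 L/s
Ranking (highest first): 3, 2, 1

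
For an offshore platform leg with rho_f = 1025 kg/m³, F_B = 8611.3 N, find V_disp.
Formula: F_B = \rho_f g V_{disp}
Substituting knowns: 8611.3 = 1025·9.81·V_disp
Solving for V_disp: V_disp = 8611.3/(1025·9.81) = 0.8564 m³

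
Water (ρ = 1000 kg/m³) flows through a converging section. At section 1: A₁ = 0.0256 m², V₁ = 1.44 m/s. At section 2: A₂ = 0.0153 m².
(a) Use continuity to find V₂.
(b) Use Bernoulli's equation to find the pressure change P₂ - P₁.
(a) Continuity: A₁V₁=A₂V₂ -> V₂=A₁V₁/A₂=0.0256*1.44/0.0153=2.41 m/s
(b) Bernoulli: P₂-P₁=0.5*rho*(V₁^2-V₂^2)/1000=0.5*1000*(1.44^2-2.41^2)/1000=-1.867 kPa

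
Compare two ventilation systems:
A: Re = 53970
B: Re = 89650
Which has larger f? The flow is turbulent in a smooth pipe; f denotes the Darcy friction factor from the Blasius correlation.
f(A) = 0.02073, f(B) = 0.01826. Answer: A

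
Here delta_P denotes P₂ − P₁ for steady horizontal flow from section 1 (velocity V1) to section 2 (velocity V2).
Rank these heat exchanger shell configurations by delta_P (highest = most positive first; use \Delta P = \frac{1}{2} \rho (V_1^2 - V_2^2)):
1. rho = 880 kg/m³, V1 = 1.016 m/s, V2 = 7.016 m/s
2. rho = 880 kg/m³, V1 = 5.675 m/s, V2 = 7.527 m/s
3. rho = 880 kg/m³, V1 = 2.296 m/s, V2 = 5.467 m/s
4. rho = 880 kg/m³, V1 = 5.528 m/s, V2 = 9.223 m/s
Case 1: delta_P = -21.2 kPa
Case 2: delta_P = -10.76 kPa
Case 3: delta_P = -10.83 kPa
Case 4: delta_P = -23.98 kPa
Ranking (highest first): 2, 3, 1, 4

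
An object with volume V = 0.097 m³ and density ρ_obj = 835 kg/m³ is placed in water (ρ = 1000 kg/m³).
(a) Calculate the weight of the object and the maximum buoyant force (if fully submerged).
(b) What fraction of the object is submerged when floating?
(a) W=rho_obj*g*V=835*9.81*0.097=794.6 N; F_B(max)=rho*g*V=1000*9.81*0.097=951.6 N
(b) Floating fraction=rho_obj/rho=835/1000=0.835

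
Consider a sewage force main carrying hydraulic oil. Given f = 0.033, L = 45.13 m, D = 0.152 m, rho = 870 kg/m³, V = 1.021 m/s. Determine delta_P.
Formula: \Delta P = f \frac{L}{D} \frac{\rho V^2}{2}
delta_P = 0.033·(45.13/0.152)·0.5·870·1.021²/1000 = 4.443 kPa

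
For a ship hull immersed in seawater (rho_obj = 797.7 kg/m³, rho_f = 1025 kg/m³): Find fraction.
Formula: f_{sub} = \frac{\rho_{obj}}{\rho_f}
fraction = 797.7/1025 = 0.7782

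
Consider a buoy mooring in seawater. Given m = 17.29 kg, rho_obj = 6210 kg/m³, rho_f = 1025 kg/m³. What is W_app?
Formula: W_{app} = mg\left(1 - \frac{\rho_f}{\rho_{obj}}\right)
W_app = 17.29·9.81·(1 − 1025/6210) = 141.6 N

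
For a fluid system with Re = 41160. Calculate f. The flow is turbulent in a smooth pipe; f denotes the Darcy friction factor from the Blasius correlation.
Formula: f = \frac{0.316}{Re^{0.25}}
f = 0.316/41160^0.25 = 0.02219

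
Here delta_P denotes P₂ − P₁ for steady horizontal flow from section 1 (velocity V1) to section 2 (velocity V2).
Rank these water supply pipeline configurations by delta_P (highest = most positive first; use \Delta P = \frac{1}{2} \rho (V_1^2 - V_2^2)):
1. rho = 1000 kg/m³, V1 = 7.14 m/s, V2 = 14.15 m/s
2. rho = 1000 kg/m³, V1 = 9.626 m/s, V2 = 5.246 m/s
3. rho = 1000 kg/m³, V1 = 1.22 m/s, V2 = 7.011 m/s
Case 1: delta_P = -74.62 kPa
Case 2: delta_P = 32.57 kPa
Case 3: delta_P = -23.83 kPa
Ranking (highest first): 2, 3, 1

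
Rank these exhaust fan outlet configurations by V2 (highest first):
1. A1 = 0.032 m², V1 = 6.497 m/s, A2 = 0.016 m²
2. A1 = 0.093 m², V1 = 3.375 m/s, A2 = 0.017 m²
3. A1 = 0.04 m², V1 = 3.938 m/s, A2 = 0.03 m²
Case 1: V2 = 12.99 m/s
Case 2: V2 = 18.46 m/s
Case 3: V2 = 5.251 m/s
Ranking (highest first): 2, 1, 3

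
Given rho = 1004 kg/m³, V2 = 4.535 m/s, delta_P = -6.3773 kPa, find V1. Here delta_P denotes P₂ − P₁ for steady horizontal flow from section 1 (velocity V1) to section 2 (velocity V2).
Formula: \Delta P = \frac{1}{2} \rho (V_1^2 - V_2^2)
Substituting knowns: -6.3773 = 0.5·1004·(V1² − 4.535²)/1000
Solving for V1: V1 = √(4.535² + 2·(-6.3773·1000)/1004) = 2.804 m/s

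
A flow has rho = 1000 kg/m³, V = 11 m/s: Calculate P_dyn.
Formula: P_{dyn} = \frac{1}{2} \rho V^2
P_dyn = 0.5·1000·11²/1000 = 60.5 kPa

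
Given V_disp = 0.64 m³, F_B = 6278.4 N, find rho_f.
Formula: F_B = \rho_f g V_{disp}
Substituting knowns: 6278.4 = rho_f·9.81·0.64
Solving for rho_f: rho_f = 6278.4/(9.81·0.64) = 1000 kg/m³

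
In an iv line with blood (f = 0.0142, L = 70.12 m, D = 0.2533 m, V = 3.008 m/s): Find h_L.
Formula: h_L = f \frac{L}{D} \frac{V^2}{2g}
h_L = 0.0142·(70.12/0.2533)·3.008²/(2·9.81) = 1.813 m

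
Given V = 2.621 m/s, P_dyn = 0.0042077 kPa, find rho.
Formula: P_{dyn} = \frac{1}{2} \rho V^2
Substituting knowns: 0.0042077 = 0.5·rho·2.621²/1000
Solving for rho: rho = 2·(0.0042077·1000)/2.621² = 1.225 kg/m³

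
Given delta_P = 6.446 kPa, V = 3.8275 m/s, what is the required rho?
Formula: V = \sqrt{\frac{2 \Delta P}{\rho}}
Substituting knowns: 3.8275 = √(2·(6.446·1000)/rho)
Solving for rho: rho = 2·(6.446·1000)/3.8275² = 880 kg/m³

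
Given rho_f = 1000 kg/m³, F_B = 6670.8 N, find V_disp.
Formula: F_B = \rho_f g V_{disp}
Substituting knowns: 6670.8 = 1000·9.81·V_disp
Solving for V_disp: V_disp = 6670.8/(1000·9.81) = 0.68 m³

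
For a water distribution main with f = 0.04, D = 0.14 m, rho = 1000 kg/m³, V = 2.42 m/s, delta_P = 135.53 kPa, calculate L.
Formula: \Delta P = f \frac{L}{D} \frac{\rho V^2}{2}
Substituting knowns: 135.53 = 0.04·(L/0.14)·0.5·1000·2.42²/1000
Solving for L: L = (135.53·1000)·0.14/(0.04·0.5·1000·2.42²) = 162 m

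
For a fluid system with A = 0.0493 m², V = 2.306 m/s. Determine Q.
Formula: Q = A V
Q = 0.0493·2.306·1000 = 113.7 L/s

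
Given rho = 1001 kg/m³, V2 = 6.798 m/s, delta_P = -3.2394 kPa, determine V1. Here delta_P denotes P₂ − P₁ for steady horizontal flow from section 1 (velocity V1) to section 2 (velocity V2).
Formula: \Delta P = \frac{1}{2} \rho (V_1^2 - V_2^2)
Substituting knowns: -3.2394 = 0.5·1001·(V1² − 6.798²)/1000
Solving for V1: V1 = √(6.798² + 2·(-3.2394·1000)/1001) = 6.304 m/s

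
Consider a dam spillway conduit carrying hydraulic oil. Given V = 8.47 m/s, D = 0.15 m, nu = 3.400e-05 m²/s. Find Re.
Formula: Re = \frac{V D}{\nu}
Re = 8.47·0.15/3.400e-05 = 37368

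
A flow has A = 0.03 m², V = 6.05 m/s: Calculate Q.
Formula: Q = A V
Q = 0.03·6.05·1000 = 181.5 L/s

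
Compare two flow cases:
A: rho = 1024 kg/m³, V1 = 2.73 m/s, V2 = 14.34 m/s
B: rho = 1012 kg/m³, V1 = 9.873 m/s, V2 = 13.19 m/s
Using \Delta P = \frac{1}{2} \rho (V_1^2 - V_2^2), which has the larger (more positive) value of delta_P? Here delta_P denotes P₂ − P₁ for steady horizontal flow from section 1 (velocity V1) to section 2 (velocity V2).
delta_P(A) = -101.5 kPa, delta_P(B) = -38.71 kPa. Answer: B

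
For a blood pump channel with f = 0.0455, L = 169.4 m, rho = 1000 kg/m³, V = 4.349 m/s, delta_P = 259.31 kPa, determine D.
Formula: \Delta P = f \frac{L}{D} \frac{\rho V^2}{2}
Substituting knowns: 259.31 = 0.0455·(169.4/D)·0.5·1000·4.349²/1000
Solving for D: D = 0.0455·169.4·0.5·1000·4.349²/(259.31·1000) = 0.2811 m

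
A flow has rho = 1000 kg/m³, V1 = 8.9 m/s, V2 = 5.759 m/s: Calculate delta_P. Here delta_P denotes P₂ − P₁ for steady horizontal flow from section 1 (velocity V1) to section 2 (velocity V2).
Formula: \Delta P = \frac{1}{2} \rho (V_1^2 - V_2^2)
delta_P = 0.5·1000·(8.9² − 5.759²)/1000 = 23.02 kPa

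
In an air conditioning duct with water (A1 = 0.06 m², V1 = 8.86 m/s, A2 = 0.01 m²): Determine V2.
Formula: V_2 = \frac{A_1 V_1}{A_2}
V2 = 0.06·8.86/0.01 = 53.16 m/s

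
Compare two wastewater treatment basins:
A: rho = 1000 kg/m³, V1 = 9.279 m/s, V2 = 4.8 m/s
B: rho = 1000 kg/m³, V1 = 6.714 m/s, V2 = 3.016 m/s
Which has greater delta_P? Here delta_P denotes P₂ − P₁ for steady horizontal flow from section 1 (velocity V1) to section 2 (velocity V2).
delta_P(A) = 31.53 kPa, delta_P(B) = 17.99 kPa. Answer: A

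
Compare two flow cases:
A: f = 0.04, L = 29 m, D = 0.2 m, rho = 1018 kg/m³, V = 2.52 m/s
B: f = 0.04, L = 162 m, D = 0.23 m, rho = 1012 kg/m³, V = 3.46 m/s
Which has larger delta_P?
delta_P(A) = 18.75 kPa, delta_P(B) = 170.7 kPa. Answer: B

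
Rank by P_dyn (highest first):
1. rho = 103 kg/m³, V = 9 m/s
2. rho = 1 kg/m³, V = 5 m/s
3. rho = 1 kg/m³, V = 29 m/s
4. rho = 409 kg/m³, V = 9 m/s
Case 1: P_dyn = 4.171 kPa
Case 2: P_dyn = 0.0125 kPa
Case 3: P_dyn = 0.4205 kPa
Case 4: P_dyn = 16.56 kPa
Ranking (highest first): 4, 1, 3, 2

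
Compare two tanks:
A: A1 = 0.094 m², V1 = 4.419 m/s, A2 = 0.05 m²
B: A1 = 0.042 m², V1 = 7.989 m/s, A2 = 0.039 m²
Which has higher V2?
V2(A) = 8.308 m/s, V2(B) = 8.604 m/s. Answer: B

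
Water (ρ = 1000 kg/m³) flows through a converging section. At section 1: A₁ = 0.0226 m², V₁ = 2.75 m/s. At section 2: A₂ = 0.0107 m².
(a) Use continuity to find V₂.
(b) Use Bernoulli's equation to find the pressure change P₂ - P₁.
(a) Continuity: A₁V₁=A₂V₂ -> V₂=A₁V₁/A₂=0.0226*2.75/0.0107=5.81 m/s
(b) Bernoulli: P₂-P₁=0.5*rho*(V₁^2-V₂^2)/1000=0.5*1000*(2.75^2-5.81^2)/1000=-13.1 kPa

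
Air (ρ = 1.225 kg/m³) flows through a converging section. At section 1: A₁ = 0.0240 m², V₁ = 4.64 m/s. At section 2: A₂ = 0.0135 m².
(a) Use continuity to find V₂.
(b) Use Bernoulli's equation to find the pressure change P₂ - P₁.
(a) Continuity: A₁V₁=A₂V₂ -> V₂=A₁V₁/A₂=0.0240*4.64/0.0135=8.25 m/s
(b) Bernoulli: P₂-P₁=0.5*rho*(V₁^2-V₂^2)/1000=0.5*1.225*(4.64^2-8.25^2)/1000=-0.0285 kPa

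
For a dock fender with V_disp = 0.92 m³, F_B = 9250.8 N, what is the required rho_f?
Formula: F_B = \rho_f g V_{disp}
Substituting knowns: 9250.8 = rho_f·9.81·0.92
Solving for rho_f: rho_f = 9250.8/(9.81·0.92) = 1025 kg/m³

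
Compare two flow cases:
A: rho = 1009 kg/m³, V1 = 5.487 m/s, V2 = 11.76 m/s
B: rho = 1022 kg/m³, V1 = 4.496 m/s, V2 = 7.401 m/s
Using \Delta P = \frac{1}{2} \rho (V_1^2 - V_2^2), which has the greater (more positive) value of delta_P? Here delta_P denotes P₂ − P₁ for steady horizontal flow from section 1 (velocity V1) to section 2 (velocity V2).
delta_P(A) = -54.58 kPa, delta_P(B) = -17.66 kPa. Answer: B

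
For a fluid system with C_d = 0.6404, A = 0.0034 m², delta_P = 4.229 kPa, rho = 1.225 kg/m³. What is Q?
Formula: Q = C_d A \sqrt{\frac{2 \Delta P}{\rho}}
Q = 0.6404·0.0034·√(2·(4.229·1000)/1.225)·1000 = 180.9 L/s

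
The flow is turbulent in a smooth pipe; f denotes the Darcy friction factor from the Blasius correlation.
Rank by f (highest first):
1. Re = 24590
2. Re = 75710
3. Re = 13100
Case 1: f = 0.02523
Case 2: f = 0.01905
Case 3: f = 0.02954
Ranking (highest first): 3, 1, 2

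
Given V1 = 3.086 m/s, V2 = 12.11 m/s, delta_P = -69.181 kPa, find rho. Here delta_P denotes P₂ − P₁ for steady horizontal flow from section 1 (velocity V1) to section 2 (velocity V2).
Formula: \Delta P = \frac{1}{2} \rho (V_1^2 - V_2^2)
Substituting knowns: -69.181 = 0.5·rho·(3.086² − 12.11²)/1000
Solving for rho: rho = 2·(-69.181·1000)/(3.086² − 12.11²) = 1009 kg/m³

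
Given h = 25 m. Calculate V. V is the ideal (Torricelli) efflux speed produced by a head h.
Formula: V = \sqrt{2 g h}
V = √(2·9.81·25) = 22.15 m/s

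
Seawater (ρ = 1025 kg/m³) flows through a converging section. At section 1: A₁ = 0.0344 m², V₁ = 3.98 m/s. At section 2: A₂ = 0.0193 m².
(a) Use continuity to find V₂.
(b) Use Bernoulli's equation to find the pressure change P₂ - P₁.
(a) Continuity: A₁V₁=A₂V₂ -> V₂=A₁V₁/A₂=0.0344*3.98/0.0193=7.09 m/s
(b) Bernoulli: P₂-P₁=0.5*rho*(V₁^2-V₂^2)/1000=0.5*1025*(3.98^2-7.09^2)/1000=-17.64 kPa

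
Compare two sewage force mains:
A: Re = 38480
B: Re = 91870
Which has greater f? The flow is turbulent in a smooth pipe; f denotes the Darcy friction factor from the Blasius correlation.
f(A) = 0.02256, f(B) = 0.01815. Answer: A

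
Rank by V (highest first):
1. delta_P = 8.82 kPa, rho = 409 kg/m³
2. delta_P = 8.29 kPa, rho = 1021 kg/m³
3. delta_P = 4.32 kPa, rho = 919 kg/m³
Case 1: V = 6.567 m/s
Case 2: V = 4.03 m/s
Case 3: V = 3.066 m/s
Ranking (highest first): 1, 2, 3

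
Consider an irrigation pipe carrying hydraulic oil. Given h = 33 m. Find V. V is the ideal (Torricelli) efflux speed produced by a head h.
Formula: V = \sqrt{2 g h}
V = √(2·9.81·33) = 25.45 m/s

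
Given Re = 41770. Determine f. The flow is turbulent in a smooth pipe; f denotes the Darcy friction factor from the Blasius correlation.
Formula: f = \frac{0.316}{Re^{0.25}}
f = 0.316/41770^0.25 = 0.0221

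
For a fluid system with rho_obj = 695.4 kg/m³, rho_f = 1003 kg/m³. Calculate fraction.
Formula: f_{sub} = \frac{\rho_{obj}}{\rho_f}
fraction = 695.4/1003 = 0.6933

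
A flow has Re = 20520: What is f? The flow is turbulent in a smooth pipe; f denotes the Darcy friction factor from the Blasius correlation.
Formula: f = \frac{0.316}{Re^{0.25}}
f = 0.316/20520^0.25 = 0.0264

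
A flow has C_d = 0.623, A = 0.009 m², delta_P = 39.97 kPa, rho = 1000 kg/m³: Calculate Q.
Formula: Q = C_d A \sqrt{\frac{2 \Delta P}{\rho}}
Q = 0.623·0.009·√(2·(39.97·1000)/1000)·1000 = 50.13 L/s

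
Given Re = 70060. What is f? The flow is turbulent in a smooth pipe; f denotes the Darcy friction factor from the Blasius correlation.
Formula: f = \frac{0.316}{Re^{0.25}}
f = 0.316/70060^0.25 = 0.01942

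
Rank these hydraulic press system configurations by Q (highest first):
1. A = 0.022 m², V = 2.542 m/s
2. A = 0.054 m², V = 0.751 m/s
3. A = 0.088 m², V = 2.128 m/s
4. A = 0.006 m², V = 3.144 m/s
Case 1: Q = 55.92 L/s
Case 2: Q = 40.55 L/s
Case 3: Q = 187.3 L/s
Case 4: Q = 18.86 L/s
Ranking (highest first): 3, 1, 2, 4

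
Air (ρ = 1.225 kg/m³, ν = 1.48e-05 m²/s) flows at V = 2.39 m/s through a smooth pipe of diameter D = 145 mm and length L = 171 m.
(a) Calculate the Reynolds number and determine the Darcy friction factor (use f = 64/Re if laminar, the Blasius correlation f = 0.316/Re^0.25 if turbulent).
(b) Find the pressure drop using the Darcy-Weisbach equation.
(a) Re = V·D/ν = 2.39·0.145/1.48e-05 = 23416 → turbulent (Re > 4000); f = 0.316/Re^0.25 = 0.316/23416^0.25 = 0.025545
(b) Darcy-Weisbach: ΔP = f·(L/D)·½ρV²/1000 = 0.025545·(171/0.145)·½·1.225·2.39²/1000 = 0.1054 kPa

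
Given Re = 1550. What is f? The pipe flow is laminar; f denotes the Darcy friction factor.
Formula: f = \frac{64}{Re}
f = 64/1550 = 0.04129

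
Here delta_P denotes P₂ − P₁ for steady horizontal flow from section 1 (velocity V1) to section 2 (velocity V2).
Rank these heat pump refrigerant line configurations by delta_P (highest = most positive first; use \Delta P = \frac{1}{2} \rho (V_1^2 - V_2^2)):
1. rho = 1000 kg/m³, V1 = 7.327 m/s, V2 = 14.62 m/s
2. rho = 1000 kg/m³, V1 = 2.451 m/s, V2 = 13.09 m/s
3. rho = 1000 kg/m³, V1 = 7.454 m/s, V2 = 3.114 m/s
Case 1: delta_P = -80.03 kPa
Case 2: delta_P = -82.67 kPa
Case 3: delta_P = 22.93 kPa
Ranking (highest first): 3, 1, 2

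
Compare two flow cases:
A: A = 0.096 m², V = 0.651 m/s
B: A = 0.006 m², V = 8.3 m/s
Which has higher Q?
Q(A) = 62.5 L/s, Q(B) = 49.8 L/s. Answer: A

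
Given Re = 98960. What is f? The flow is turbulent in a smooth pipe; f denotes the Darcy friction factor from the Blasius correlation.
Formula: f = \frac{0.316}{Re^{0.25}}
f = 0.316/98960^0.25 = 0.01782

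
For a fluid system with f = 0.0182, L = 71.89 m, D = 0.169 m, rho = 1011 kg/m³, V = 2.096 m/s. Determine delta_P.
Formula: \Delta P = f \frac{L}{D} \frac{\rho V^2}{2}
delta_P = 0.0182·(71.89/0.169)·0.5·1011·2.096²/1000 = 17.19 kPa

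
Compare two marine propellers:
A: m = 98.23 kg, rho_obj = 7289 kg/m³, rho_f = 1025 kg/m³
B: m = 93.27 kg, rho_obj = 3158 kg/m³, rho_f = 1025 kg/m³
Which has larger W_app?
W_app(A) = 828.1 N, W_app(B) = 618 N. Answer: A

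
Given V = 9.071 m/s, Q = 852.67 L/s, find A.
Formula: Q = A V
Substituting knowns: 852.67 = A·9.071·1000
Solving for A: A = (852.67/1000)/9.071 = 0.094 m²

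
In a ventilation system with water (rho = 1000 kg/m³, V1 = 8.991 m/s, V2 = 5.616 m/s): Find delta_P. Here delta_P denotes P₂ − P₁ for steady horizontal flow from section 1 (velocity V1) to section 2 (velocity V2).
Formula: \Delta P = \frac{1}{2} \rho (V_1^2 - V_2^2)
delta_P = 0.5·1000·(8.991² − 5.616²)/1000 = 24.65 kPa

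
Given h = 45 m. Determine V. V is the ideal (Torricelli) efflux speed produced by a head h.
Formula: V = \sqrt{2 g h}
V = √(2·9.81·45) = 29.71 m/s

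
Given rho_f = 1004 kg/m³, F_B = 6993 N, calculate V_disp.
Formula: F_B = \rho_f g V_{disp}
Substituting knowns: 6993 = 1004·9.81·V_disp
Solving for V_disp: V_disp = 6993/(1004·9.81) = 0.71 m³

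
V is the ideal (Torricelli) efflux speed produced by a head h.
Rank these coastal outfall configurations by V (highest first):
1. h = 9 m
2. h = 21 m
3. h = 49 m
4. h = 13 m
Case 1: V = 13.29 m/s
Case 2: V = 20.3 m/s
Case 3: V = 31.01 m/s
Case 4: V = 15.97 m/s
Ranking (highest first): 3, 2, 4, 1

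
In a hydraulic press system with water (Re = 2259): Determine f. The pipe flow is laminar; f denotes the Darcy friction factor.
Formula: f = \frac{64}{Re}
f = 64/2259 = 0.02833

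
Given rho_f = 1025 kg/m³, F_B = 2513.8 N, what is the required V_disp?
Formula: F_B = \rho_f g V_{disp}
Substituting knowns: 2513.8 = 1025·9.81·V_disp
Solving for V_disp: V_disp = 2513.8/(1025·9.81) = 0.25 m³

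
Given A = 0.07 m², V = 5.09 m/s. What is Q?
Formula: Q = A V
Q = 0.07·5.09·1000 = 356.3 L/s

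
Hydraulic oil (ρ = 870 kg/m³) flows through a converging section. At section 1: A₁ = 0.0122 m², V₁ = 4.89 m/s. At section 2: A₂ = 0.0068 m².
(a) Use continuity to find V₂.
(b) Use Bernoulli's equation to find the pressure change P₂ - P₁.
(a) Continuity: A₁V₁=A₂V₂ -> V₂=A₁V₁/A₂=0.0122*4.89/0.0068=8.77 m/s
(b) Bernoulli: P₂-P₁=0.5*rho*(V₁^2-V₂^2)/1000=0.5*870*(4.89^2-8.77^2)/1000=-23.06 kPa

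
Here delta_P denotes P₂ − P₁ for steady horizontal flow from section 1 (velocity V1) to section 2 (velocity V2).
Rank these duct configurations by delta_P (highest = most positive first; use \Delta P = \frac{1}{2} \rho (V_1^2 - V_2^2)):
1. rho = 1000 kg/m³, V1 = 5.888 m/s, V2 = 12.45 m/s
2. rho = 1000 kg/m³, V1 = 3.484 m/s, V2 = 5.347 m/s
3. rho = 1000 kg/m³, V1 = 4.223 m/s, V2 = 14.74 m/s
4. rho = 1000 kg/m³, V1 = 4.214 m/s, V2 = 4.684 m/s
Case 1: delta_P = -60.17 kPa
Case 2: delta_P = -8.226 kPa
Case 3: delta_P = -99.72 kPa
Case 4: delta_P = -2.091 kPa
Ranking (highest first): 4, 2, 1, 3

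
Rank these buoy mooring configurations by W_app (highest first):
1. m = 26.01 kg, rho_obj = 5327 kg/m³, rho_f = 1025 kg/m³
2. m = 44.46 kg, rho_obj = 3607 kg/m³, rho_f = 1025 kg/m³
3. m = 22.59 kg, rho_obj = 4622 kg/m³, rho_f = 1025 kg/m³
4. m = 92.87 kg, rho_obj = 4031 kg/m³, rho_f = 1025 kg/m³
Case 1: W_app = 206.1 N
Case 2: W_app = 312.2 N
Case 3: W_app = 172.5 N
Case 4: W_app = 679.4 N
Ranking (highest first): 4, 2, 1, 3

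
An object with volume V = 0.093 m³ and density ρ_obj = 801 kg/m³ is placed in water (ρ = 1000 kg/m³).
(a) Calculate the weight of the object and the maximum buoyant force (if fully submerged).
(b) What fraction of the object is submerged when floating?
(a) W=rho_obj*g*V=801*9.81*0.093=730.8 N; F_B(max)=rho*g*V=1000*9.81*0.093=912.3 N
(b) Floating fraction=rho_obj/rho=801/1000=0.801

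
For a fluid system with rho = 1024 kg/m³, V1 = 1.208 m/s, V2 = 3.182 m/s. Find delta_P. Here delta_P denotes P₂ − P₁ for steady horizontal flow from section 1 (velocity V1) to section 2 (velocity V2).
Formula: \Delta P = \frac{1}{2} \rho (V_1^2 - V_2^2)
delta_P = 0.5·1024·(1.208² − 3.182²)/1000 = -4.437 kPa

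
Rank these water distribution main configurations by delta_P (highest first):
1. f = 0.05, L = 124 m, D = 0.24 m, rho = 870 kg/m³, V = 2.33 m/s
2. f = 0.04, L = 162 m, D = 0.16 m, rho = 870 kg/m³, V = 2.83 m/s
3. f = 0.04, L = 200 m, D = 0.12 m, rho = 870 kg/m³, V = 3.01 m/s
Case 1: delta_P = 61.01 kPa
Case 2: delta_P = 141.1 kPa
Case 3: delta_P = 262.7 kPa
Ranking (highest first): 3, 2, 1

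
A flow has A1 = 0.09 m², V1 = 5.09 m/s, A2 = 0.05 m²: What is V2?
Formula: V_2 = \frac{A_1 V_1}{A_2}
V2 = 0.09·5.09/0.05 = 9.162 m/s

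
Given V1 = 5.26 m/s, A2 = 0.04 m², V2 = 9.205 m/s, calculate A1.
Formula: V_2 = \frac{A_1 V_1}{A_2}
Substituting knowns: 9.205 = A1·5.26/0.04
Solving for A1: A1 = 9.205·0.04/5.26 = 0.07 m²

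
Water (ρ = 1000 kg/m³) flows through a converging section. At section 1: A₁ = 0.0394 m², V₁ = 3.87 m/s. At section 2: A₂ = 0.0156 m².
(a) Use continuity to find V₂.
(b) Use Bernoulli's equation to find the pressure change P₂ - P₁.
(a) Continuity: A₁V₁=A₂V₂ -> V₂=A₁V₁/A₂=0.0394*3.87/0.0156=9.77 m/s
(b) Bernoulli: P₂-P₁=0.5*rho*(V₁^2-V₂^2)/1000=0.5*1000*(3.87^2-9.77^2)/1000=-40.24 kPa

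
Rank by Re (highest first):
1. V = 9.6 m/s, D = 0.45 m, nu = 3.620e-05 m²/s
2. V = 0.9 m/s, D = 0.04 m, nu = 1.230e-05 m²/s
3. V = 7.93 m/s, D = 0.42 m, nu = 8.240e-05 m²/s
Case 1: Re = 119337
Case 2: Re = 2927
Case 3: Re = 40420
Ranking (highest first): 1, 3, 2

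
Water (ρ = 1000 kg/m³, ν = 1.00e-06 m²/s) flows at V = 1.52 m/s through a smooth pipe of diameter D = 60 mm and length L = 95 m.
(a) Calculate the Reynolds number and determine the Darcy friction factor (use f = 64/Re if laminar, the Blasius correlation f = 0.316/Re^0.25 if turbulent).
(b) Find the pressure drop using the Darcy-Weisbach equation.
(a) Re = V·D/ν = 1.52·0.06/1.00e-06 = 91200 → turbulent (Re > 4000); f = 0.316/Re^0.25 = 0.316/91200^0.25 = 0.018184
(b) Darcy-Weisbach: ΔP = f·(L/D)·½ρV²/1000 = 0.018184·(95/0.060)·½·1000·1.52²/1000 = 33.26 kPa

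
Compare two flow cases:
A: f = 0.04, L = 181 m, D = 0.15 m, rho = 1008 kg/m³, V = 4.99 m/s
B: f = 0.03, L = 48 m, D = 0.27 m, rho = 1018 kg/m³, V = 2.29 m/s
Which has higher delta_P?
delta_P(A) = 605.7 kPa, delta_P(B) = 14.24 kPa. Answer: A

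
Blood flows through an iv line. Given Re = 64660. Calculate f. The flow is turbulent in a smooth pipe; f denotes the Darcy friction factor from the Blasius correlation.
Formula: f = \frac{0.316}{Re^{0.25}}
f = 0.316/64660^0.25 = 0.01982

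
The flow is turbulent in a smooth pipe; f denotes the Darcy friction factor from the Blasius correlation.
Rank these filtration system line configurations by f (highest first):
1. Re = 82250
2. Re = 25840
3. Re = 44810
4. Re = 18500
Case 1: f = 0.01866
Case 2: f = 0.02492
Case 3: f = 0.02172
Case 4: f = 0.0271
Ranking (highest first): 4, 2, 3, 1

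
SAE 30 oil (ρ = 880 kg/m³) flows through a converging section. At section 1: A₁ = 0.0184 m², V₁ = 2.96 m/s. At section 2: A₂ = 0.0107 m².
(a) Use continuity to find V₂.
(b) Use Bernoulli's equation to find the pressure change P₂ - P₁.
(a) Continuity: A₁V₁=A₂V₂ -> V₂=A₁V₁/A₂=0.0184*2.96/0.0107=5.09 m/s
(b) Bernoulli: P₂-P₁=0.5*rho*(V₁^2-V₂^2)/1000=0.5*880*(2.96^2-5.09^2)/1000=-7.544 kPa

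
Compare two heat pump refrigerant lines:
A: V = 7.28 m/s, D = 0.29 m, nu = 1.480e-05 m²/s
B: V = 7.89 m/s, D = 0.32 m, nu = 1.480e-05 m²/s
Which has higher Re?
Re(A) = 142649, Re(B) = 170595. Answer: B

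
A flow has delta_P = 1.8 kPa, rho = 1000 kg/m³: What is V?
Formula: V = \sqrt{\frac{2 \Delta P}{\rho}}
V = √(2·(1.8·1000)/1000) = 1.897 m/s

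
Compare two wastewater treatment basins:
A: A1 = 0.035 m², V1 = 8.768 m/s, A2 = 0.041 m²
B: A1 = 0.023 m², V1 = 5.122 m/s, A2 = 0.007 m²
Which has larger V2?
V2(A) = 7.485 m/s, V2(B) = 16.83 m/s. Answer: B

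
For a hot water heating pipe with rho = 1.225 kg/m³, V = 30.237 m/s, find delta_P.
Formula: V = \sqrt{\frac{2 \Delta P}{\rho}}
Substituting knowns: 30.237 = √(2·(delta_P·1000)/1.225)
Solving for delta_P: delta_P = 30.237²·1.225/2/1000 = 0.56 kPa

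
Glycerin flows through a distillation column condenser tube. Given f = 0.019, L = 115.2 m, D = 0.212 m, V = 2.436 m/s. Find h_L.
Formula: h_L = f \frac{L}{D} \frac{V^2}{2g}
h_L = 0.019·(115.2/0.212)·2.436²/(2·9.81) = 3.123 m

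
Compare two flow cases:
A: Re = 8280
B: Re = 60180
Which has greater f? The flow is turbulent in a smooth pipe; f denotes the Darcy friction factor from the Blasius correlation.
f(A) = 0.03313, f(B) = 0.02018. Answer: A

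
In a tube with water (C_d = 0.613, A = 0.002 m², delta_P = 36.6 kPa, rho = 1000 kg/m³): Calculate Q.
Formula: Q = C_d A \sqrt{\frac{2 \Delta P}{\rho}}
Q = 0.613·0.002·√(2·(36.6·1000)/1000)·1000 = 10.49 L/s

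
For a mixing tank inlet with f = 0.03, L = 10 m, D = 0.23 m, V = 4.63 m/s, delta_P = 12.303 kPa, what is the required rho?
Formula: \Delta P = f \frac{L}{D} \frac{\rho V^2}{2}
Substituting knowns: 12.303 = 0.03·(10/0.23)·0.5·rho·4.63²/1000
Solving for rho: rho = (12.303·1000)/(0.03·(10/0.23)·0.5·4.63²) = 880 kg/m³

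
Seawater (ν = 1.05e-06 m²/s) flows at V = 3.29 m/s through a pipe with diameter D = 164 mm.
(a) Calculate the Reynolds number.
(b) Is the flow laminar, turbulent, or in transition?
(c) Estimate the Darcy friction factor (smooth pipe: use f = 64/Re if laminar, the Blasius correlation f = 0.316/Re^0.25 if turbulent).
(a) Re = V·D/ν = 3.29·0.164/1.05e-06 = 513870
(b) Flow regime: turbulent (Re > 4000)
(c) Friction factor: f = 0.316/Re^0.25 = 0.316/513870^0.25 = 0.0118 (Blasius is strictly valid for Re ≲ 1e5; used here as the smooth-pipe estimate the problem specifies)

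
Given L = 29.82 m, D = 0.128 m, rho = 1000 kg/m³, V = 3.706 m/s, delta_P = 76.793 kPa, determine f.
Formula: \Delta P = f \frac{L}{D} \frac{\rho V^2}{2}
Substituting knowns: 76.793 = f·(29.82/0.128)·0.5·1000·3.706²/1000
Solving for f: f = (76.793·1000)/((29.82/0.128)·0.5·1000·3.706²) = 0.048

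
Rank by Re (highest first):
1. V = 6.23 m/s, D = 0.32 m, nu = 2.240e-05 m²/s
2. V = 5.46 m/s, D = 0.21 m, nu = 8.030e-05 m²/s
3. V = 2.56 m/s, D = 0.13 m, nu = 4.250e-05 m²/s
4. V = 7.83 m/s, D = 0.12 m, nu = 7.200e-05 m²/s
Case 1: Re = 89000
Case 2: Re = 14279
Case 3: Re = 7831
Case 4: Re = 13050
Ranking (highest first): 1, 2, 4, 3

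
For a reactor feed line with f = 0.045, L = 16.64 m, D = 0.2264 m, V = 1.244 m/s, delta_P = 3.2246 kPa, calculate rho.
Formula: \Delta P = f \frac{L}{D} \frac{\rho V^2}{2}
Substituting knowns: 3.2246 = 0.045·(16.64/0.2264)·0.5·rho·1.244²/1000
Solving for rho: rho = (3.2246·1000)/(0.045·(16.64/0.2264)·0.5·1.244²) = 1260 kg/m³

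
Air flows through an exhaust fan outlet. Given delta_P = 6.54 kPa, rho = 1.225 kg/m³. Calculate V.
Formula: V = \sqrt{\frac{2 \Delta P}{\rho}}
V = √(2·(6.54·1000)/1.225) = 103.3 m/s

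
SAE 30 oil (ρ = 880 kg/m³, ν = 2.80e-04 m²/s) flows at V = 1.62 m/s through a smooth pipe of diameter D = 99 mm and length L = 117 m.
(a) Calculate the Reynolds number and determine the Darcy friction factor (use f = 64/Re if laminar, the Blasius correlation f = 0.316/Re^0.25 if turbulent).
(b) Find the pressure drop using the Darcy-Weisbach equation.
(a) Re = V·D/ν = 1.62·0.099/2.80e-04 = 572.79 → laminar (Re < 2300); f = 64/Re = 64/572.79 = 0.11173
(b) Darcy-Weisbach: ΔP = f·(L/D)·½ρV²/1000 = 0.11173·(117/0.099)·½·880·1.62²/1000 = 152.5 kPa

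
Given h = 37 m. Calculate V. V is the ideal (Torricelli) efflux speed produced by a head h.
Formula: V = \sqrt{2 g h}
V = √(2·9.81·37) = 26.94 m/s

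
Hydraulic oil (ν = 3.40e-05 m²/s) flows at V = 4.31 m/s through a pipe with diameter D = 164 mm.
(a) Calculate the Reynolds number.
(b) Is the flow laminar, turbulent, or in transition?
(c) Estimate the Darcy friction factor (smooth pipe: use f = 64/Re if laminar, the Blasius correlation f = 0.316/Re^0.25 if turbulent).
(a) Re = V·D/ν = 4.31·0.164/3.40e-05 = 20789
(b) Flow regime: turbulent (Re > 4000)
(c) Friction factor: f = 0.316/Re^0.25 = 0.316/20789^0.25 = 0.02632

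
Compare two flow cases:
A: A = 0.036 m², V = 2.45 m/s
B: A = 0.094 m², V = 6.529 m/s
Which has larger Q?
Q(A) = 88.2 L/s, Q(B) = 613.7 L/s. Answer: B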